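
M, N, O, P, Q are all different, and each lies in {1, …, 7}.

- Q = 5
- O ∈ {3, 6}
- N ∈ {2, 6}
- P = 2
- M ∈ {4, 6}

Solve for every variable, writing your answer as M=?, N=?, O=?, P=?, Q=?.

P must be 2 (only option left). Strike 2 from N.
Q's domain is down to {5}, so Q = 5.
N must be 6 (only option left). Remove 6 from M, O.
O has just one choice, so O = 3.
That leaves M = 4.

M=4, N=6, O=3, P=2, Q=5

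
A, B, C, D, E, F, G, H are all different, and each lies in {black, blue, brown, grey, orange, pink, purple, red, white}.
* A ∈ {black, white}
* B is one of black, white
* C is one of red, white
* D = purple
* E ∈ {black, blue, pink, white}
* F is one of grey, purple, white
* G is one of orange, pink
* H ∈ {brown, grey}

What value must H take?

D's domain is down to {purple}, so D = purple. Eliminate purple elsewhere: F.
A and B between them cover only {black, white} — a naked pair. Remove those values from C, E, F.
C has just one choice, so C = red.
That leaves F = grey. Strike grey from H.
So H = brown.

brown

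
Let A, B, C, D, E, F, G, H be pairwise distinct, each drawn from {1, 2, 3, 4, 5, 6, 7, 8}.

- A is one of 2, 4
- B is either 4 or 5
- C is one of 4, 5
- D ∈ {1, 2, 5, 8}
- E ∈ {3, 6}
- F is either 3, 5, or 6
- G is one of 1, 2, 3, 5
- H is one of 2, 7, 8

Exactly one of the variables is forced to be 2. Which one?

Among the 8 variables, 7 fits only H (and all 8 values in {1, 2, 3, 4, 5, 6, 7, 8} must be used), so H = 7.
Among the 7 still-open variables, 8 fits only D (and all 7 values in {1, 2, 3, 4, 5, 6, 8} must be used), so D = 8.
The 6 still-open variables draw from only 6 values {1, 2, 3, 4, 5, 6}, so each is used; only G can be 1, hence G = 1.
Among the 5 still-open variables, 2 fits only A (and all 5 values in {2, 3, 4, 5, 6} must be used), so A = 2.

A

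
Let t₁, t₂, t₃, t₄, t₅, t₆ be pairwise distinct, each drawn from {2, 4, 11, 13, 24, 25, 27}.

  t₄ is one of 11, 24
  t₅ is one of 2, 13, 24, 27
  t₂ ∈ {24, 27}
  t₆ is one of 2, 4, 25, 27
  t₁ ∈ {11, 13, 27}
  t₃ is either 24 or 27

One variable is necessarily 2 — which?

t₂ and t₃ between them cover only {24, 27} — a naked pair. Remove those values from t₁, t₄, t₅, t₆.
t₄ must be 11 (only option left). Eliminate 11 elsewhere: t₁.
t₁ must be 13 (only option left). Eliminate 13 elsewhere: t₅.
So 2 goes to t₅.

t₅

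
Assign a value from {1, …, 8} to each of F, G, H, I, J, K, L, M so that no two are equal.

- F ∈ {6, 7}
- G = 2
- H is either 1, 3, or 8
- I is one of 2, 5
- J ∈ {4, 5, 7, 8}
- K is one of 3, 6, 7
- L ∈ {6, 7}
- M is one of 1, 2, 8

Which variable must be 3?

G's domain is down to {2}, so G = 2. So I, M can't be 2.
I has just one choice, so I = 5. Remove 5 from J.
Among the 6 still-open variables, 4 fits only J (and all 6 values in {1, 3, 4, 6, 7, 8} must be used), so J = 4.
The 2 variables F and L are confined to {6, 7}, which locks those values in; drop them from K.
So 3 goes to K.

K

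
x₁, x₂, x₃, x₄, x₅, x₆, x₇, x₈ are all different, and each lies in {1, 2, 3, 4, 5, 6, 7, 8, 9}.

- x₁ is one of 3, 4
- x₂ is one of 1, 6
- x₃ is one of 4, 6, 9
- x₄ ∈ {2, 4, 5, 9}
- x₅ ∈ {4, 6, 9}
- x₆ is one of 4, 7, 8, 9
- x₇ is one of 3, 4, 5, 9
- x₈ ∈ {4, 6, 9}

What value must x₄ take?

2

x₃, x₅, x₈ share exactly the 3 values {4, 6, 9}; by pigeonhole those values go to them, so strike 4, 6, 9 from x₁, x₂, x₄, x₆, x₇.
x₁'s domain is down to {3}, so x₁ = 3. So x₇ can't be 3.
x₂ must be 1 (only option left).
That leaves x₇ = 5. So x₄ can't be 5.
So x₄ = 2.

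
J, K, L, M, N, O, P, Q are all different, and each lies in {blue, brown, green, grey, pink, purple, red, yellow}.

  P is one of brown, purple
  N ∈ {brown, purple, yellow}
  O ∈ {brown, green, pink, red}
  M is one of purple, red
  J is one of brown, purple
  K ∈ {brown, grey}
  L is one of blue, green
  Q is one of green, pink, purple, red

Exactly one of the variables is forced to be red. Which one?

The 8 variables draw from only 8 values {blue, brown, green, grey, pink, purple, red, yellow}, so each is used; only L can be blue, hence L = blue.
The 7 still-open variables together cover exactly {brown, green, grey, pink, purple, red, yellow} — 7 values for 7 variables — and grey appears only in K's list, so K = grey.
The 6 still-open variables draw from only 6 values {brown, green, pink, purple, red, yellow}, so each is used; only N can be yellow, hence N = yellow.
J and P share exactly the 2 values {brown, purple}; by pigeonhole those values go to them, so strike brown, purple from M, O, Q.
So red goes to M.

M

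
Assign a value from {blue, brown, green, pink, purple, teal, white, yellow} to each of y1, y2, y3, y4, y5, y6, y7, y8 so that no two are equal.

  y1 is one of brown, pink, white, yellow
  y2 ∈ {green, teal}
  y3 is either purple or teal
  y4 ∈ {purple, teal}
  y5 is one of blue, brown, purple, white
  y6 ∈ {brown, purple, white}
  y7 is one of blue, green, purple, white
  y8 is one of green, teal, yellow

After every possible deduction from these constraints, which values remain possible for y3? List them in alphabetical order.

Among the 8 variables, pink fits only y1 (and all 8 values in {blue, brown, green, pink, purple, teal, white, yellow} must be used), so y1 = pink.
The 7 still-open variables together cover exactly {blue, brown, green, purple, teal, white, yellow} — 7 values for 7 variables — and yellow appears only in y8's list, so y8 = yellow.
The 2 variables y3 and y4 are confined to {purple, teal}, which locks those values in; drop them from y2, y5, y6, y7.
y2 has just one choice, so y2 = green. Strike green from y7.
No further eliminations apply; y3 can still be any of purple, teal.

purple, teal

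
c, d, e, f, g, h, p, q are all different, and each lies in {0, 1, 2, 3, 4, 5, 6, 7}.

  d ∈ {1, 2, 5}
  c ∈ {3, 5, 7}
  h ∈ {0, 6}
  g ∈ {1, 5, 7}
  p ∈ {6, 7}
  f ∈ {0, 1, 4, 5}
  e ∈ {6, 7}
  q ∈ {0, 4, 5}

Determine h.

0

The 8 variables together cover exactly {0, 1, 2, 3, 4, 5, 6, 7} — 8 values for 8 variables — and 2 appears only in d's list, so d = 2.
The 7 still-open variables together cover exactly {0, 1, 3, 4, 5, 6, 7} — 7 values for 7 variables — and 3 appears only in c's list, so c = 3.
The 2 variables e and p are confined to {6, 7}, which locks those values in; drop them from g, h.
So h = 0.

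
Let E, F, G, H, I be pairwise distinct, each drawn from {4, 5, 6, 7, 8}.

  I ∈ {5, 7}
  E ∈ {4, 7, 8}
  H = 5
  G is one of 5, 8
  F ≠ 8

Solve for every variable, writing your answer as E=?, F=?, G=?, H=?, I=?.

H must be 5 (only option left). Remove 5 from F, G, I.
I must be 7 (only option left). Strike 7 from E, F.
G has just one choice, so G = 8. Remove 8 from E.
E's domain is down to {4}, so E = 4. Strike 4 from F.
F must be 6 (only option left).

E=4, F=6, G=8, H=5, I=7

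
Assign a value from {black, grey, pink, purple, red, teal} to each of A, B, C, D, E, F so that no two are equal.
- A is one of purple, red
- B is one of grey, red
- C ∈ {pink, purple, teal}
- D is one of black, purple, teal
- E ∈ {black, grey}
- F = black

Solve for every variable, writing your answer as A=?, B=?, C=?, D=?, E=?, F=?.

F's domain is down to {black}, so F = black. Strike black from D, E.
E must be grey (only option left). Strike grey from B.
B's domain is down to {red}, so B = red. Strike red from A.
A has just one choice, so A = purple. Eliminate purple elsewhere: C, D.
That leaves D = teal. Strike teal from C.
C has just one choice, so C = pink.

A=purple, B=red, C=pink, D=teal, E=grey, F=black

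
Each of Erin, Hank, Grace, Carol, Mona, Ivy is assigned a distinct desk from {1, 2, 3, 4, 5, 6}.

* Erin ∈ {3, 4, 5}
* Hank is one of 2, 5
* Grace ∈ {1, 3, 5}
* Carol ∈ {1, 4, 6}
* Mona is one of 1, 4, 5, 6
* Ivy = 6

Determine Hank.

Ivy must be 6 (only option left). Eliminate 6 elsewhere: Carol, Mona.
The 5 still-open variables draw from only 5 values {1, 2, 3, 4, 5}, so each is used; only Hank can be 2, hence Hank = 2.

2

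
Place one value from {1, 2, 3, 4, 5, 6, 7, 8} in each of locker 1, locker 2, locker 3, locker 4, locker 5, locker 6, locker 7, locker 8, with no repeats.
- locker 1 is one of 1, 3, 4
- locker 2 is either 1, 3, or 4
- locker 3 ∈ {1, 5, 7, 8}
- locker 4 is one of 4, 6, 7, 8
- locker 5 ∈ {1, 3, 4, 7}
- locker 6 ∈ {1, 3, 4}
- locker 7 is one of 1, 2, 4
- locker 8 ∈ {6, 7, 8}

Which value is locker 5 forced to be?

7

Among the 8 variables, 2 fits only locker 7 (and all 8 values in {1, 2, 3, 4, 5, 6, 7, 8} must be used), so locker 7 = 2.
The 7 still-open variables together cover exactly {1, 3, 4, 5, 6, 7, 8} — 7 values for 7 variables — and 5 appears only in locker 3's list, so locker 3 = 5.
locker 1, locker 2, locker 6 between them cover only {1, 3, 4} — a naked triple. Remove those values from locker 4, locker 5.
So locker 5 = 7.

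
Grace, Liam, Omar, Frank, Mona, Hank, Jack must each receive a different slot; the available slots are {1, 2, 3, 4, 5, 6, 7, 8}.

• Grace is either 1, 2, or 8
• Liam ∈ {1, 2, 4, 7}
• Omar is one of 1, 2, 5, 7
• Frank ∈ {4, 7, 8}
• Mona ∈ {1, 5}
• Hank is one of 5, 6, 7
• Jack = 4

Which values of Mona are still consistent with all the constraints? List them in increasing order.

1, 5

Jack's domain is down to {4}, so Jack = 4. Remove 4 from Liam, Frank.
The 6 still-open variables draw from only 6 values {1, 2, 5, 6, 7, 8}, so each is used; only Hank can be 6, hence Hank = 6.
No further eliminations apply; Mona can still be any of 1, 5.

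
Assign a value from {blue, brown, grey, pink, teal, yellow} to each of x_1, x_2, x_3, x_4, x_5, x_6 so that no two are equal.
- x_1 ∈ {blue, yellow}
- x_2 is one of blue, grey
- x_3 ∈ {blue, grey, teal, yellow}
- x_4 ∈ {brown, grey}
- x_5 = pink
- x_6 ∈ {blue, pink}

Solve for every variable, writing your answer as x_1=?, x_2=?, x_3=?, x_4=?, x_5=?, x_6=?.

x_1=yellow, x_2=grey, x_3=teal, x_4=brown, x_5=pink, x_6=blue

x_5's domain is down to {pink}, so x_5 = pink. Remove pink from x_6.
That leaves x_6 = blue. Eliminate blue elsewhere: x_1, x_2, x_3.
x_1 must be yellow (only option left). Strike yellow from x_3.
x_2's domain is down to {grey}, so x_2 = grey. Strike grey from x_3, x_4.
That leaves x_3 = teal.
x_4's domain is down to {brown}, so x_4 = brown.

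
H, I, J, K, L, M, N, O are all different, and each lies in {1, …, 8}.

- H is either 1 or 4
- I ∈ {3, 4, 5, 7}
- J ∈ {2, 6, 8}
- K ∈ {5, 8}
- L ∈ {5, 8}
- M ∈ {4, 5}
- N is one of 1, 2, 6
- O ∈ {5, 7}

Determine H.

The 8 variables together cover exactly {1, 2, 3, 4, 5, 6, 7, 8} — 8 values for 8 variables — and 3 appears only in I's list, so I = 3.
The 7 still-open variables draw from only 7 values {1, 2, 4, 5, 6, 7, 8}, so each is used; only O can be 7, hence O = 7.
K and L between them cover only {5, 8} — a naked pair. Remove those values from J, M.
M must be 4 (only option left). So H can't be 4.
So H = 1.

1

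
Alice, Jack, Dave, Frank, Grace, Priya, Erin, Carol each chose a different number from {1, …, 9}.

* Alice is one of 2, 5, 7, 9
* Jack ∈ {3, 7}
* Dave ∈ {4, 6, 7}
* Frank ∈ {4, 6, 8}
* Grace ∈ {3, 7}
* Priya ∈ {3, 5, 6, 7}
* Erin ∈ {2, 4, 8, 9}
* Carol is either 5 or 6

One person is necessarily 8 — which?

Jack and Grace between them cover only {3, 7} — a naked pair. Remove those values from Alice, Dave, Priya.
Priya and Carol share exactly the 2 values {5, 6}; by pigeonhole those values go to them, so strike 5, 6 from Alice, Dave, Frank.
Dave's domain is down to {4}, so Dave = 4. Strike 4 from Frank, Erin.
So 8 goes to Frank.

Frank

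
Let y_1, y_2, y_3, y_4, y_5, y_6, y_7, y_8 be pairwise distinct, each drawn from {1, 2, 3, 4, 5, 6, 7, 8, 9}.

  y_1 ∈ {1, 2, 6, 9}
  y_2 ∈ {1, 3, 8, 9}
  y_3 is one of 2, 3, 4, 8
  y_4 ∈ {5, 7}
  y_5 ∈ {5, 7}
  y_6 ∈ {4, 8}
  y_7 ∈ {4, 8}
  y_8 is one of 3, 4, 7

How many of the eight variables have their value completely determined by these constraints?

2

The 2 variables y_4 and y_5 are confined to {5, 7}, which locks those values in; drop them from y_8.
y_6 and y_7 share exactly the 2 values {4, 8}; by pigeonhole those values go to them, so strike 4, 8 from y_2, y_3, y_8.
y_8 must be 3 (only option left). Remove 3 from y_2, y_3.
y_3's domain is down to {2}, so y_3 = 2. Eliminate 2 elsewhere: y_1.
Determined: y_3=2, y_8=3. The other variables each still have more than one consistent value. That makes 2.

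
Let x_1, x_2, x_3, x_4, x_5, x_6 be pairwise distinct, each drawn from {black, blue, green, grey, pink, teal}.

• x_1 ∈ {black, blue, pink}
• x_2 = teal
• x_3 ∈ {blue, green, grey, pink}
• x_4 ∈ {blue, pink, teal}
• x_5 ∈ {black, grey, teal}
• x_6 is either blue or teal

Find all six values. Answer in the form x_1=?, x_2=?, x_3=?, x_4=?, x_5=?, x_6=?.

x_1=black, x_2=teal, x_3=green, x_4=pink, x_5=grey, x_6=blue

x_2 must be teal (only option left). Remove teal from x_4, x_5, x_6.
x_6 has just one choice, so x_6 = blue. So x_1, x_3, x_4 can't be blue.
x_4's domain is down to {pink}, so x_4 = pink. Eliminate pink elsewhere: x_1, x_3.
x_1 must be black (only option left). Remove black from x_5.
x_5's domain is down to {grey}, so x_5 = grey. Eliminate grey elsewhere: x_3.
x_3's domain is down to {green}, so x_3 = green.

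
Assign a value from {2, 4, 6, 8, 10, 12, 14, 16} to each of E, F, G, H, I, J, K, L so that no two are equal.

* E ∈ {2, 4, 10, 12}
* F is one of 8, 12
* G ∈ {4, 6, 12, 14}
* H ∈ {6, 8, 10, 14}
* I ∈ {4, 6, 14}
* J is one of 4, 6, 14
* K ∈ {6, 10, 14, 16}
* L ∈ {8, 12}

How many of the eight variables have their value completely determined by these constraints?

3

The 8 variables together cover exactly {2, 4, 6, 8, 10, 12, 14, 16} — 8 values for 8 variables — and 2 appears only in E's list, so E = 2.
The 7 still-open variables together cover exactly {4, 6, 8, 10, 12, 14, 16} — 7 values for 7 variables — and 16 appears only in K's list, so K = 16.
The 6 still-open variables together cover exactly {4, 6, 8, 10, 12, 14} — 6 values for 6 variables — and 10 appears only in H's list, so H = 10.
The 2 variables F and L are confined to {8, 12}, which locks those values in; drop them from G.
Determined: E=2, H=10, K=16. The other variables each still have more than one consistent value. That makes 3.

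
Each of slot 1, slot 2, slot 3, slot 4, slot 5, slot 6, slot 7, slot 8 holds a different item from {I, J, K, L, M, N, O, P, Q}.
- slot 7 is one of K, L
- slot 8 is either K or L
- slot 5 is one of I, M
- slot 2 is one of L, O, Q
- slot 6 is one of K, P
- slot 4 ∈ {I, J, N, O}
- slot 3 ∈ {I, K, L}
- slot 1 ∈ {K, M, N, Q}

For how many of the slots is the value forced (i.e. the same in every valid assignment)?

slot 7 and slot 8 between them cover only {K, L} — a naked pair. Remove those values from slot 1, slot 2, slot 3, slot 6.
That leaves slot 3 = I. Strike I from slot 4, slot 5.
slot 5 must be M (only option left). Strike M from slot 1.
slot 6's domain is down to {P}, so slot 6 = P.
Determined: slot 3=I, slot 5=M, slot 6=P. The other slots each still have more than one consistent value. That makes 3.

3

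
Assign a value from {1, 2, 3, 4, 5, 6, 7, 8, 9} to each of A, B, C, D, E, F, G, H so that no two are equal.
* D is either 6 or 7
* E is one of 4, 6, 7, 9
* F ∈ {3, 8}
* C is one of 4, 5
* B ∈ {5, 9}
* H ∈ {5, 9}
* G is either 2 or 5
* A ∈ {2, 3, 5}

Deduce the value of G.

2

Among the 8 variables, 8 fits only F (and all 8 values in {2, 3, 4, 5, 6, 7, 8, 9} must be used), so F = 8.
The 7 still-open variables together cover exactly {2, 3, 4, 5, 6, 7, 9} — 7 values for 7 variables — and 3 appears only in A's list, so A = 3.
Among the 6 still-open variables, 2 fits only G (and all 6 values in {2, 4, 5, 6, 7, 9} must be used), so G = 2.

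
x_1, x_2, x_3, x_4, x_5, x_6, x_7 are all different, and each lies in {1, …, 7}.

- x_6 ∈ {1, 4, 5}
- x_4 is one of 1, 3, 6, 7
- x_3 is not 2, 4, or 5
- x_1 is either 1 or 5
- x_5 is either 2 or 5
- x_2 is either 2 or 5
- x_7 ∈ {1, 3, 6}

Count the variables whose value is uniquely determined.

The 7 variables draw from only 7 values {1, 2, 3, 4, 5, 6, 7}, so each is used; only x_6 can be 4, hence x_6 = 4.
The 2 variables x_2 and x_5 are confined to {2, 5}, which locks those values in; drop them from x_1.
That leaves x_1 = 1. Remove 1 from x_3, x_4, x_7.
Determined: x_1=1, x_6=4. The other variables each still have more than one consistent value. That makes 2.

2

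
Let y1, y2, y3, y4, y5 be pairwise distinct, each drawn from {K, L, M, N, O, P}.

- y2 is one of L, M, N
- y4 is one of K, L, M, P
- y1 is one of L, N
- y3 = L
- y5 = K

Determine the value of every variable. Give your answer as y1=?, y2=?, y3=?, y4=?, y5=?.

y3 must be L (only option left). Strike L from y1, y2, y4.
That leaves y5 = K. Remove K from y4.
y1 has just one choice, so y1 = N. Eliminate N elsewhere: y2.
y2 must be M (only option left). Eliminate M elsewhere: y4.
y4 has just one choice, so y4 = P.

y1=N, y2=M, y3=L, y4=P, y5=K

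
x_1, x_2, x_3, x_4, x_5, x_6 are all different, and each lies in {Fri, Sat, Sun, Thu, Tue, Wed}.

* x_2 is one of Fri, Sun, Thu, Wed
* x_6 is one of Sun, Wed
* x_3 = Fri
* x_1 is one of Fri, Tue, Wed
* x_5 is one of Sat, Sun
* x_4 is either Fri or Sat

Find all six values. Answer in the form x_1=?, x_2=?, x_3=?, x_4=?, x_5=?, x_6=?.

x_3 has just one choice, so x_3 = Fri. Remove Fri from x_1, x_2, x_4.
x_4 must be Sat (only option left). Strike Sat from x_5.
x_5 must be Sun (only option left). Eliminate Sun elsewhere: x_2, x_6.
x_6's domain is down to {Wed}, so x_6 = Wed. Eliminate Wed elsewhere: x_1, x_2.
x_1 must be Tue (only option left).
That leaves x_2 = Thu.

x_1=Tue, x_2=Thu, x_3=Fri, x_4=Sat, x_5=Sun, x_6=Wed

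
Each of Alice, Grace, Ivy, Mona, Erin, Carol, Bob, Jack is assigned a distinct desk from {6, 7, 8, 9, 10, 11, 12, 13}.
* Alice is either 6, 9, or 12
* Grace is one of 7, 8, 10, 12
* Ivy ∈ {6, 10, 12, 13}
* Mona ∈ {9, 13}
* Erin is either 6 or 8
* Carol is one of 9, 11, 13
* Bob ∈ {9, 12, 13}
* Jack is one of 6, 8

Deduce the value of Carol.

The 8 variables together cover exactly {6, 7, 8, 9, 10, 11, 12, 13} — 8 values for 8 variables — and 7 appears only in Grace's list, so Grace = 7.
The 7 still-open variables draw from only 7 values {6, 8, 9, 10, 11, 12, 13}, so each is used; only Ivy can be 10, hence Ivy = 10.
Among the 6 still-open variables, 11 fits only Carol (and all 6 values in {6, 8, 9, 11, 12, 13} must be used), so Carol = 11.

11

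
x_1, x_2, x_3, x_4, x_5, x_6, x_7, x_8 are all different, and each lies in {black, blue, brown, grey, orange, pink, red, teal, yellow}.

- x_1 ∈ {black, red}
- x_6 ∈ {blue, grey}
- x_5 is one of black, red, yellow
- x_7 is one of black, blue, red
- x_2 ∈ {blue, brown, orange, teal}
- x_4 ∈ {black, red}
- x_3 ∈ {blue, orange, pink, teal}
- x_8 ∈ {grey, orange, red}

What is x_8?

orange

x_1 and x_4 between them cover only {black, red} — a naked pair. Remove those values from x_5, x_7, x_8.
x_5's domain is down to {yellow}, so x_5 = yellow.
x_7 must be blue (only option left). So x_2, x_3, x_6 can't be blue.
x_6 has just one choice, so x_6 = grey. Eliminate grey elsewhere: x_8.
So x_8 = orange.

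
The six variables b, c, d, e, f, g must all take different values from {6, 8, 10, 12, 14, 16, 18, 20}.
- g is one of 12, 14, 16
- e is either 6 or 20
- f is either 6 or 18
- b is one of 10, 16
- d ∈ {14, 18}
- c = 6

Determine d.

c's domain is down to {6}, so c = 6. Remove 6 from e, f.
e's domain is down to {20}, so e = 20.
That leaves f = 18. Strike 18 from d.
So d = 14.

14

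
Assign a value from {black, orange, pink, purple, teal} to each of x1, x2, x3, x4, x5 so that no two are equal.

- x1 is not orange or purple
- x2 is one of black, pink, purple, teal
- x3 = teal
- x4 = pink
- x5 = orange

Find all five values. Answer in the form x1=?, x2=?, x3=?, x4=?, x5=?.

x1=black, x2=purple, x3=teal, x4=pink, x5=orange

x3 must be teal (only option left). Remove teal from x1, x2.
x4 has just one choice, so x4 = pink. Eliminate pink elsewhere: x1, x2.
x5's domain is down to {orange}, so x5 = orange.
x1 must be black (only option left). Eliminate black elsewhere: x2.
That leaves x2 = purple.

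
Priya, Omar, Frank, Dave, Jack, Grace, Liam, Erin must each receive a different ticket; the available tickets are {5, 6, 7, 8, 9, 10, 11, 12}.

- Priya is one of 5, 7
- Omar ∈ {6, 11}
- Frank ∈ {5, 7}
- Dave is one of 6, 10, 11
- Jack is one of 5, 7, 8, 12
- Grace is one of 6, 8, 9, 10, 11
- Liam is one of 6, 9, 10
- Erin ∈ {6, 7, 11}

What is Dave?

10

The 8 variables draw from only 8 values {5, 6, 7, 8, 9, 10, 11, 12}, so each is used; only Jack can be 12, hence Jack = 12.
The 7 still-open variables draw from only 7 values {5, 6, 7, 8, 9, 10, 11}, so each is used; only Grace can be 8, hence Grace = 8.
Among the 6 still-open variables, 9 fits only Liam (and all 6 values in {5, 6, 7, 9, 10, 11} must be used), so Liam = 9.
The 5 still-open variables together cover exactly {5, 6, 7, 10, 11} — 5 values for 5 variables — and 10 appears only in Dave's list, so Dave = 10.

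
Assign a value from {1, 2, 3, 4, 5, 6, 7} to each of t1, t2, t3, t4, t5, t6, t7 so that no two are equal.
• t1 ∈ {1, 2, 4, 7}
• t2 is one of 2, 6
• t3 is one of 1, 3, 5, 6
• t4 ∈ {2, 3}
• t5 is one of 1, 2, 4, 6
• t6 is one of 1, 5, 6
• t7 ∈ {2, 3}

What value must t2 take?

6

The 7 variables draw from only 7 values {1, 2, 3, 4, 5, 6, 7}, so each is used; only t1 can be 7, hence t1 = 7.
The 6 still-open variables together cover exactly {1, 2, 3, 4, 5, 6} — 6 values for 6 variables — and 4 appears only in t5's list, so t5 = 4.
t4 and t7 share exactly the 2 values {2, 3}; by pigeonhole those values go to them, so strike 2, 3 from t2, t3.
So t2 = 6.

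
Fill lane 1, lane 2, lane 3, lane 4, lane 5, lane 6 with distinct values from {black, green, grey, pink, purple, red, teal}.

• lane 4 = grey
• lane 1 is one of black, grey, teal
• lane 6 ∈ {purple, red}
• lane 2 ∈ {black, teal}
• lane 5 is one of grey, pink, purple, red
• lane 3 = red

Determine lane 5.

pink

lane 3 must be red (only option left). Strike red from lane 5, lane 6.
lane 4 has just one choice, so lane 4 = grey. Remove grey from lane 1, lane 5.
lane 6's domain is down to {purple}, so lane 6 = purple. Strike purple from lane 5.
So lane 5 = pink.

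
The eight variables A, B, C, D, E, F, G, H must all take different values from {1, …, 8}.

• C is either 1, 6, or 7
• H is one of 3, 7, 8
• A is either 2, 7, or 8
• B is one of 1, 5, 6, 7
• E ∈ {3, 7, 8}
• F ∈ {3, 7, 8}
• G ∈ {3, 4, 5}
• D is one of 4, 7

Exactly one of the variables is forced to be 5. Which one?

The 8 variables together cover exactly {1, 2, 3, 4, 5, 6, 7, 8} — 8 values for 8 variables — and 2 appears only in A's list, so A = 2.
E, F, H share exactly the 3 values {3, 7, 8}; by pigeonhole those values go to them, so strike 3, 7, 8 from B, C, D, G.
D must be 4 (only option left). Remove 4 from G.
So 5 goes to G.

G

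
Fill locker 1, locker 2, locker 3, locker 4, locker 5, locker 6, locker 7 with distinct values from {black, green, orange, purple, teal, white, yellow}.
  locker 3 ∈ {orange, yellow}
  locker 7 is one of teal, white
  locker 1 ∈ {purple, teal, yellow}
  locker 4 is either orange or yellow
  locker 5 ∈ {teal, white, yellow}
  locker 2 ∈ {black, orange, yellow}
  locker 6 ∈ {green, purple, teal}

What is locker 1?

purple

The 7 variables draw from only 7 values {black, green, orange, purple, teal, white, yellow}, so each is used; only locker 2 can be black, hence locker 2 = black.
The 6 still-open variables draw from only 6 values {green, orange, purple, teal, white, yellow}, so each is used; only locker 6 can be green, hence locker 6 = green.
The 5 still-open variables together cover exactly {orange, purple, teal, white, yellow} — 5 values for 5 variables — and purple appears only in locker 1's list, so locker 1 = purple.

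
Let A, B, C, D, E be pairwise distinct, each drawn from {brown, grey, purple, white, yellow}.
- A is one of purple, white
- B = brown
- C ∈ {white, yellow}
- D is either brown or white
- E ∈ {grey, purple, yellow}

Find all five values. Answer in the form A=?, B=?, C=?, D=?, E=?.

B has just one choice, so B = brown. So D can't be brown.
D's domain is down to {white}, so D = white. Strike white from A, C.
That leaves A = purple. Strike purple from E.
C has just one choice, so C = yellow. Eliminate yellow elsewhere: E.
That leaves E = grey.

A=purple, B=brown, C=yellow, D=white, E=grey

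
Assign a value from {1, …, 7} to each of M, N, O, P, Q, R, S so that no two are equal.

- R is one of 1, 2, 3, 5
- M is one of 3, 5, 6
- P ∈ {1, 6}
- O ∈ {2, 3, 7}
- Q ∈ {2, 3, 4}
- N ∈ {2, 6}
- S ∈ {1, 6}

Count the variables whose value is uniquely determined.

3

Among the 7 variables, 4 fits only Q (and all 7 values in {1, 2, 3, 4, 5, 6, 7} must be used), so Q = 4.
The 6 still-open variables draw from only 6 values {1, 2, 3, 5, 6, 7}, so each is used; only O can be 7, hence O = 7.
The 2 variables P and S are confined to {1, 6}, which locks those values in; drop them from M, N, R.
N's domain is down to {2}, so N = 2. So R can't be 2.
Determined: N=2, O=7, Q=4. The other variables each still have more than one consistent value. That makes 3.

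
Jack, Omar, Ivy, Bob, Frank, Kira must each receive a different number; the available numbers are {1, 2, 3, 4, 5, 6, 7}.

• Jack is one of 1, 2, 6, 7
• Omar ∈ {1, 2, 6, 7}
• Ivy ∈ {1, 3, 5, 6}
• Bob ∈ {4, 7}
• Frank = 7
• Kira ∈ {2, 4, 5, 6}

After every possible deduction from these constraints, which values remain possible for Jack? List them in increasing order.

Frank has just one choice, so Frank = 7. Remove 7 from Jack, Omar, Bob.
That leaves Bob = 4. So Kira can't be 4.
No further eliminations apply; Jack can still be any of 1, 2, 6.

1, 2, 6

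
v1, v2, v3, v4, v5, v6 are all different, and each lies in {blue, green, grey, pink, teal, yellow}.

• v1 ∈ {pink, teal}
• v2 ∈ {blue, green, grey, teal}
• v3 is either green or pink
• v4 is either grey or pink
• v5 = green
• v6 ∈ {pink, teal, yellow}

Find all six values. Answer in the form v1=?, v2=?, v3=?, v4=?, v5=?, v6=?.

v1=teal, v2=blue, v3=pink, v4=grey, v5=green, v6=yellow

v5's domain is down to {green}, so v5 = green. Eliminate green elsewhere: v2, v3.
v3 has just one choice, so v3 = pink. Strike pink from v1, v4, v6.
v4's domain is down to {grey}, so v4 = grey. Strike grey from v2.
That leaves v1 = teal. So v2, v6 can't be teal.
v2 must be blue (only option left).
v6 has just one choice, so v6 = yellow.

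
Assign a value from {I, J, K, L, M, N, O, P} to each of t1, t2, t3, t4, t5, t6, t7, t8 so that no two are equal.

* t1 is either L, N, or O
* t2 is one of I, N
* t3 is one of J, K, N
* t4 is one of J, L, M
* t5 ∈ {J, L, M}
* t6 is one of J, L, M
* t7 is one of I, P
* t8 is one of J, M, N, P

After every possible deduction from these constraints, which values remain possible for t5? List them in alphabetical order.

J, L, M

Among the 8 variables, K fits only t3 (and all 8 values in {I, J, K, L, M, N, O, P} must be used), so t3 = K.
The 7 still-open variables draw from only 7 values {I, J, L, M, N, O, P}, so each is used; only t1 can be O, hence t1 = O.
The 3 variables t4, t5, t6 are confined to {J, L, M}, which locks those values in; drop them from t8.
No further eliminations apply; t5 can still be any of J, L, M.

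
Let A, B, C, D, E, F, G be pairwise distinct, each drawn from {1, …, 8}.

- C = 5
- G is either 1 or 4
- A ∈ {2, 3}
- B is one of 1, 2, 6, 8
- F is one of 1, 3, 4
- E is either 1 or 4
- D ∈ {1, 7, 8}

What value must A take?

C's domain is down to {5}, so C = 5.
E and G between them cover only {1, 4} — a naked pair. Remove those values from B, D, F.
F's domain is down to {3}, so F = 3. Eliminate 3 elsewhere: A.
So A = 2.

2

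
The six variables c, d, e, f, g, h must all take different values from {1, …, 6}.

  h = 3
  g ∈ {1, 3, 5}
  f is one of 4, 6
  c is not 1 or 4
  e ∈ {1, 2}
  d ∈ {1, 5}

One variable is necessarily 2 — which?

e

h has just one choice, so h = 3. Eliminate 3 elsewhere: c, g.
Among the 5 still-open variables, 4 fits only f (and all 5 values in {1, 2, 4, 5, 6} must be used), so f = 4.
The 4 still-open variables together cover exactly {1, 2, 5, 6} — 4 values for 4 variables — and 6 appears only in c's list, so c = 6.
The 3 still-open variables draw from only 3 values {1, 2, 5}, so each is used; only e can be 2, hence e = 2.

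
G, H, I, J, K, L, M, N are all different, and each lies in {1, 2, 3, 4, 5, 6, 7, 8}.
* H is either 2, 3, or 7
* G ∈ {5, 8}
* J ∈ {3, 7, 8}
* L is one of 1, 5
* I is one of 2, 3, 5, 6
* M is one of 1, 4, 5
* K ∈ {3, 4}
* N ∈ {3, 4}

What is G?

The 8 variables together cover exactly {1, 2, 3, 4, 5, 6, 7, 8} — 8 values for 8 variables — and 6 appears only in I's list, so I = 6.
Among the 7 still-open variables, 2 fits only H (and all 7 values in {1, 2, 3, 4, 5, 7, 8} must be used), so H = 2.
Among the 6 still-open variables, 7 fits only J (and all 6 values in {1, 3, 4, 5, 7, 8} must be used), so J = 7.
The 5 still-open variables draw from only 5 values {1, 3, 4, 5, 8}, so each is used; only G can be 8, hence G = 8.

8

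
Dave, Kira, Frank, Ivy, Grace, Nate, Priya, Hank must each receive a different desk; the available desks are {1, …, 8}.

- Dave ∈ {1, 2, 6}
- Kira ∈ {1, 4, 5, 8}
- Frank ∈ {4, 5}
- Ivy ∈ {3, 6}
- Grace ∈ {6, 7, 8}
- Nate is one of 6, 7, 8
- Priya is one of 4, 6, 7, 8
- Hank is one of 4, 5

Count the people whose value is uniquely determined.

3

The 8 variables together cover exactly {1, 2, 3, 4, 5, 6, 7, 8} — 8 values for 8 variables — and 2 appears only in Dave's list, so Dave = 2.
The 7 still-open variables together cover exactly {1, 3, 4, 5, 6, 7, 8} — 7 values for 7 variables — and 1 appears only in Kira's list, so Kira = 1.
The 6 still-open variables draw from only 6 values {3, 4, 5, 6, 7, 8}, so each is used; only Ivy can be 3, hence Ivy = 3.
Frank and Hank share exactly the 2 values {4, 5}; by pigeonhole those values go to them, so strike 4, 5 from Priya.
Determined: Dave=2, Kira=1, Ivy=3. The other people each still have more than one consistent value. That makes 3.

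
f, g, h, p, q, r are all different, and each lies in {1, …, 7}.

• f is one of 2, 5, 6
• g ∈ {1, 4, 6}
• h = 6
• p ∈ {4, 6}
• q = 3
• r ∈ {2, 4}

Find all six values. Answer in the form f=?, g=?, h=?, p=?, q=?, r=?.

f=5, g=1, h=6, p=4, q=3, r=2

h must be 6 (only option left). So f, g, p can't be 6.
p must be 4 (only option left). Strike 4 from g, r.
q has just one choice, so q = 3.
r's domain is down to {2}, so r = 2. So f can't be 2.
f must be 5 (only option left).
g's domain is down to {1}, so g = 1.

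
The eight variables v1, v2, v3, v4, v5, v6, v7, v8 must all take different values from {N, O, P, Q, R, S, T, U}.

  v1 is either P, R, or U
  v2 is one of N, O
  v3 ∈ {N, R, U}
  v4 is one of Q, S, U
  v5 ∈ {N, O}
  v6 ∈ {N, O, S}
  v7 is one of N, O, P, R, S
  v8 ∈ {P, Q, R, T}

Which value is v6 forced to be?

S

Among the 8 variables, T fits only v8 (and all 8 values in {N, O, P, Q, R, S, T, U} must be used), so v8 = T.
Among the 7 still-open variables, Q fits only v4 (and all 7 values in {N, O, P, Q, R, S, U} must be used), so v4 = Q.
The 2 variables v2 and v5 are confined to {N, O}, which locks those values in; drop them from v3, v6, v7.
So v6 = S.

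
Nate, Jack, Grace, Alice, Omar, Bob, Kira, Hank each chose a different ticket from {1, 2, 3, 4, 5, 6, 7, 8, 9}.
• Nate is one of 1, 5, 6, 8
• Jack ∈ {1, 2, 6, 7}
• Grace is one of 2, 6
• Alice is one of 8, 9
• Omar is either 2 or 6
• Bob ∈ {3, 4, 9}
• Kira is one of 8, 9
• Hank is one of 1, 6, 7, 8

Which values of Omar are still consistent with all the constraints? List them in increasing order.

2, 6

The 2 variables Grace and Omar are confined to {2, 6}, which locks those values in; drop them from Nate, Jack, Hank.
Alice and Kira between them cover only {8, 9} — a naked pair. Remove those values from Nate, Bob, Hank.
Jack and Hank between them cover only {1, 7} — a naked pair. Remove those values from Nate.
Nate has just one choice, so Nate = 5.
No further eliminations apply; Omar can still be any of 2, 6.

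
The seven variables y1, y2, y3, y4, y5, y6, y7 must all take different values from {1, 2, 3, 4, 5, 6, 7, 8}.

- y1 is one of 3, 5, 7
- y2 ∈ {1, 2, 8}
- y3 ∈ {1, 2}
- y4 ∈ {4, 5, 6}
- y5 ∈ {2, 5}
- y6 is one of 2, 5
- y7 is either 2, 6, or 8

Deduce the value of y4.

4

y5 and y6 share exactly the 2 values {2, 5}; by pigeonhole those values go to them, so strike 2, 5 from y1, y2, y3, y4, y7.
y3 has just one choice, so y3 = 1. Eliminate 1 elsewhere: y2.
y2's domain is down to {8}, so y2 = 8. Strike 8 from y7.
That leaves y7 = 6. Strike 6 from y4.
So y4 = 4.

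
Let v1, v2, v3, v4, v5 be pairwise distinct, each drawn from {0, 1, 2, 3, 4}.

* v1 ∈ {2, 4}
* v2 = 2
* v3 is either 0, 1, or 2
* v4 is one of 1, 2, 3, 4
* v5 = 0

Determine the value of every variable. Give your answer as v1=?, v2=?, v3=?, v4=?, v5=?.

v1=4, v2=2, v3=1, v4=3, v5=0

v2's domain is down to {2}, so v2 = 2. So v1, v3, v4 can't be 2.
v5 has just one choice, so v5 = 0. Remove 0 from v3.
v1 must be 4 (only option left). Eliminate 4 elsewhere: v4.
v3's domain is down to {1}, so v3 = 1. Strike 1 from v4.
v4's domain is down to {3}, so v4 = 3.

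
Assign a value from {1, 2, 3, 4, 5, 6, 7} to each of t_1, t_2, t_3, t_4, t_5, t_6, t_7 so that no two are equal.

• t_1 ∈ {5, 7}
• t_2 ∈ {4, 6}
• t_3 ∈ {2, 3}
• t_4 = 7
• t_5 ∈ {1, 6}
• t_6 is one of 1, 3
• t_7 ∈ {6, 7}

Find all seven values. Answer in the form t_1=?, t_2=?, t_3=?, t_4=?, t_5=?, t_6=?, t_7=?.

t_1=5, t_2=4, t_3=2, t_4=7, t_5=1, t_6=3, t_7=6

t_4 has just one choice, so t_4 = 7. So t_1, t_7 can't be 7.
t_7 has just one choice, so t_7 = 6. Eliminate 6 elsewhere: t_2, t_5.
t_1's domain is down to {5}, so t_1 = 5.
t_2's domain is down to {4}, so t_2 = 4.
t_5 has just one choice, so t_5 = 1. Eliminate 1 elsewhere: t_6.
t_6 must be 3 (only option left). So t_3 can't be 3.
t_3 must be 2 (only option left).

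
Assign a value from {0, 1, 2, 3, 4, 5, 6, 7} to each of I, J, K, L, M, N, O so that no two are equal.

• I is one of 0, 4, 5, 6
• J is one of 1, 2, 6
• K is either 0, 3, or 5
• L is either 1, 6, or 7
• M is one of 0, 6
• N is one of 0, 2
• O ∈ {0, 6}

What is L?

The 2 variables M and O are confined to {0, 6}, which locks those values in; drop them from I, J, K, L, N.
N must be 2 (only option left). Strike 2 from J.
J must be 1 (only option left). Strike 1 from L.
So L = 7.

7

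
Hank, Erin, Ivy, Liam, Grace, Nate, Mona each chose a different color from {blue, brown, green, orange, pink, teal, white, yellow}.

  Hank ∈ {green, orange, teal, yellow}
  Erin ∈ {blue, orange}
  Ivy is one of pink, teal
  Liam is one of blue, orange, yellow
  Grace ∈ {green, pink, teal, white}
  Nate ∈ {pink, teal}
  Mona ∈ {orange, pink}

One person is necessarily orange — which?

Mona

The 7 variables together cover exactly {blue, green, orange, pink, teal, white, yellow} — 7 values for 7 variables — and white appears only in Grace's list, so Grace = white.
Among the 6 still-open variables, green fits only Hank (and all 6 values in {blue, green, orange, pink, teal, yellow} must be used), so Hank = green.
Among the 5 still-open variables, yellow fits only Liam (and all 5 values in {blue, orange, pink, teal, yellow} must be used), so Liam = yellow.
The 4 still-open variables together cover exactly {blue, orange, pink, teal} — 4 values for 4 variables — and blue appears only in Erin's list, so Erin = blue.
The 3 still-open variables together cover exactly {orange, pink, teal} — 3 values for 3 variables — and orange appears only in Mona's list, so Mona = orange.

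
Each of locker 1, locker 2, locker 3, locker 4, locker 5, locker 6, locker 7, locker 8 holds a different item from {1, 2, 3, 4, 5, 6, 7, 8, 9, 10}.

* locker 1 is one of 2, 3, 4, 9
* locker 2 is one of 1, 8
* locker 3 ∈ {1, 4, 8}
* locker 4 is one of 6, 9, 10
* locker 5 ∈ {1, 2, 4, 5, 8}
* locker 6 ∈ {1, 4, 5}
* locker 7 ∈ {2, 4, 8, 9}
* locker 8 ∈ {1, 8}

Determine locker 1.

3

The 2 variables locker 2 and locker 8 are confined to {1, 8}, which locks those values in; drop them from locker 3, locker 5, locker 6, locker 7.
locker 3 must be 4 (only option left). So locker 1, locker 5, locker 6, locker 7 can't be 4.
locker 6 has just one choice, so locker 6 = 5. So locker 5 can't be 5.
locker 5's domain is down to {2}, so locker 5 = 2. Strike 2 from locker 1, locker 7.
locker 7 must be 9 (only option left). So locker 1, locker 4 can't be 9.
So locker 1 = 3.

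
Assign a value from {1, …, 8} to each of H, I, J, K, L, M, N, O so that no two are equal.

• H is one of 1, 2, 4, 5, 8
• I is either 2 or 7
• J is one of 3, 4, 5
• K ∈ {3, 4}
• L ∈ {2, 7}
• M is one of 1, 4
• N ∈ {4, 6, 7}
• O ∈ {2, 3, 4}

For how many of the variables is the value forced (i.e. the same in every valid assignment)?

4

The 8 variables together cover exactly {1, 2, 3, 4, 5, 6, 7, 8} — 8 values for 8 variables — and 6 appears only in N's list, so N = 6.
Among the 7 still-open variables, 8 fits only H (and all 7 values in {1, 2, 3, 4, 5, 7, 8} must be used), so H = 8.
The 6 still-open variables draw from only 6 values {1, 2, 3, 4, 5, 7}, so each is used; only M can be 1, hence M = 1.
Among the 5 still-open variables, 5 fits only J (and all 5 values in {2, 3, 4, 5, 7} must be used), so J = 5.
The 2 variables I and L are confined to {2, 7}, which locks those values in; drop them from O.
Determined: H=8, J=5, M=1, N=6. The other variables each still have more than one consistent value. That makes 4.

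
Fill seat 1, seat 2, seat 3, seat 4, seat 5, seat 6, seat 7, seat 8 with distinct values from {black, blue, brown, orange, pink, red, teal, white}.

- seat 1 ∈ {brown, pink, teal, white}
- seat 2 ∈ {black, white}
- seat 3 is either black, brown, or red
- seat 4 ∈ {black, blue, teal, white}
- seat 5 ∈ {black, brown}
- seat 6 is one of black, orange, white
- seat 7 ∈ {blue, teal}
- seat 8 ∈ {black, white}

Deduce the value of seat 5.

brown

The 8 variables together cover exactly {black, blue, brown, orange, pink, red, teal, white} — 8 values for 8 variables — and orange appears only in seat 6's list, so seat 6 = orange.
Among the 7 still-open variables, pink fits only seat 1 (and all 7 values in {black, blue, brown, pink, red, teal, white} must be used), so seat 1 = pink.
Among the 6 still-open variables, red fits only seat 3 (and all 6 values in {black, blue, brown, red, teal, white} must be used), so seat 3 = red.
The 5 still-open variables together cover exactly {black, blue, brown, teal, white} — 5 values for 5 variables — and brown appears only in seat 5's list, so seat 5 = brown.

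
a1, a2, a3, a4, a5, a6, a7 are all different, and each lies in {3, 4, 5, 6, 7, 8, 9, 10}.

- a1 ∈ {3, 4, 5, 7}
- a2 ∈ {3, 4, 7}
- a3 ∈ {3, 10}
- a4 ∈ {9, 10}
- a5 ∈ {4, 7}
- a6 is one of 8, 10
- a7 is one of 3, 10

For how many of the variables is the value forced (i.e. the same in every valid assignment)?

Among the 7 variables, 5 fits only a1 (and all 7 values in {3, 4, 5, 7, 8, 9, 10} must be used), so a1 = 5.
The 6 still-open variables together cover exactly {3, 4, 7, 8, 9, 10} — 6 values for 6 variables — and 8 appears only in a6's list, so a6 = 8.
Among the 5 still-open variables, 9 fits only a4 (and all 5 values in {3, 4, 7, 9, 10} must be used), so a4 = 9.
a3 and a7 share exactly the 2 values {3, 10}; by pigeonhole those values go to them, so strike 3, 10 from a2.
Determined: a1=5, a4=9, a6=8. The other variables each still have more than one consistent value. That makes 3.

3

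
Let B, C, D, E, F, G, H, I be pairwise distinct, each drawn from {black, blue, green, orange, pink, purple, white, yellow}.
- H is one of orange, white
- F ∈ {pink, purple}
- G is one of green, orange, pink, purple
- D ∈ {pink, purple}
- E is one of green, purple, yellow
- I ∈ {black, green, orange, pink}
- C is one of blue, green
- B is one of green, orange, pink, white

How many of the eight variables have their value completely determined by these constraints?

Among the 8 variables, black fits only I (and all 8 values in {black, blue, green, orange, pink, purple, white, yellow} must be used), so I = black.
Among the 7 still-open variables, blue fits only C (and all 7 values in {blue, green, orange, pink, purple, white, yellow} must be used), so C = blue.
The 6 still-open variables together cover exactly {green, orange, pink, purple, white, yellow} — 6 values for 6 variables — and yellow appears only in E's list, so E = yellow.
D and F share exactly the 2 values {pink, purple}; by pigeonhole those values go to them, so strike pink, purple from B, G.
Determined: C=blue, E=yellow, I=black. The other variables each still have more than one consistent value. That makes 3.

3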